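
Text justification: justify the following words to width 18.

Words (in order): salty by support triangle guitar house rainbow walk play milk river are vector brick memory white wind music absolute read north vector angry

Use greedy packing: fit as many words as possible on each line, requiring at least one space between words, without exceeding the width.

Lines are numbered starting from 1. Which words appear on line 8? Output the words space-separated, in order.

Answer: read north vector

Derivation:
Line 1: ['salty', 'by', 'support'] (min_width=16, slack=2)
Line 2: ['triangle', 'guitar'] (min_width=15, slack=3)
Line 3: ['house', 'rainbow', 'walk'] (min_width=18, slack=0)
Line 4: ['play', 'milk', 'river'] (min_width=15, slack=3)
Line 5: ['are', 'vector', 'brick'] (min_width=16, slack=2)
Line 6: ['memory', 'white', 'wind'] (min_width=17, slack=1)
Line 7: ['music', 'absolute'] (min_width=14, slack=4)
Line 8: ['read', 'north', 'vector'] (min_width=17, slack=1)
Line 9: ['angry'] (min_width=5, slack=13)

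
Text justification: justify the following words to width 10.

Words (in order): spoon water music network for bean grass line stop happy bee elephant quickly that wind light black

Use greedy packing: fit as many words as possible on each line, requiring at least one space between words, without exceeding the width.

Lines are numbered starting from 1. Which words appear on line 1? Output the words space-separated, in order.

Line 1: ['spoon'] (min_width=5, slack=5)
Line 2: ['water'] (min_width=5, slack=5)
Line 3: ['music'] (min_width=5, slack=5)
Line 4: ['network'] (min_width=7, slack=3)
Line 5: ['for', 'bean'] (min_width=8, slack=2)
Line 6: ['grass', 'line'] (min_width=10, slack=0)
Line 7: ['stop', 'happy'] (min_width=10, slack=0)
Line 8: ['bee'] (min_width=3, slack=7)
Line 9: ['elephant'] (min_width=8, slack=2)
Line 10: ['quickly'] (min_width=7, slack=3)
Line 11: ['that', 'wind'] (min_width=9, slack=1)
Line 12: ['light'] (min_width=5, slack=5)
Line 13: ['black'] (min_width=5, slack=5)

Answer: spoon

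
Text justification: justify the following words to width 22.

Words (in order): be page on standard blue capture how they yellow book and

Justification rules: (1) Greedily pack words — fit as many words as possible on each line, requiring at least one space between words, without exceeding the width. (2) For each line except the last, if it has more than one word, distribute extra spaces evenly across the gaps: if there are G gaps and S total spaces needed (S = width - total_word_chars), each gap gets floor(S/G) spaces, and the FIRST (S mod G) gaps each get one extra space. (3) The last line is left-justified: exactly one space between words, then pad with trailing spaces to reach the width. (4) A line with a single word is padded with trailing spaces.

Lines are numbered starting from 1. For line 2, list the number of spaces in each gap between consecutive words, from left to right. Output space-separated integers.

Answer: 2 1 1

Derivation:
Line 1: ['be', 'page', 'on', 'standard'] (min_width=19, slack=3)
Line 2: ['blue', 'capture', 'how', 'they'] (min_width=21, slack=1)
Line 3: ['yellow', 'book', 'and'] (min_width=15, slack=7)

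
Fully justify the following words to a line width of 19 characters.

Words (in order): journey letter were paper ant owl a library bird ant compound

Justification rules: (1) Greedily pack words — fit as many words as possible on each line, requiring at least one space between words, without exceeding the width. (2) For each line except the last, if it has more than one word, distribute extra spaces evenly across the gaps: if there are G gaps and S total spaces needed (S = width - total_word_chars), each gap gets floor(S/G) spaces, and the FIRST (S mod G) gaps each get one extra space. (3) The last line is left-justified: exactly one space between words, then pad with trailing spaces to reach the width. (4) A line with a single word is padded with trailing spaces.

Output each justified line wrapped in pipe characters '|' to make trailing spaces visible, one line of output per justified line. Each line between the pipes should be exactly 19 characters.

Answer: |journey letter were|
|paper   ant  owl  a|
|library   bird  ant|
|compound           |

Derivation:
Line 1: ['journey', 'letter', 'were'] (min_width=19, slack=0)
Line 2: ['paper', 'ant', 'owl', 'a'] (min_width=15, slack=4)
Line 3: ['library', 'bird', 'ant'] (min_width=16, slack=3)
Line 4: ['compound'] (min_width=8, slack=11)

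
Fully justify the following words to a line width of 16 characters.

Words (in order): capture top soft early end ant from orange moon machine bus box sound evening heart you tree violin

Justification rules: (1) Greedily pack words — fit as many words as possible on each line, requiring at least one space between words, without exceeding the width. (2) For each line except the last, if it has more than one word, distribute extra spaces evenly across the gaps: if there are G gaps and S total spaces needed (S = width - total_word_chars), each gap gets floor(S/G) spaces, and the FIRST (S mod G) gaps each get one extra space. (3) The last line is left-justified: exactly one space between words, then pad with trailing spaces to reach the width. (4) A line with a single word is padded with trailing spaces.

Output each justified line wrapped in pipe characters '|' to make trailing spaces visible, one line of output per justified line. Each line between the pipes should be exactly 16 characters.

Answer: |capture top soft|
|early   end  ant|
|from orange moon|
|machine  bus box|
|sound    evening|
|heart  you  tree|
|violin          |

Derivation:
Line 1: ['capture', 'top', 'soft'] (min_width=16, slack=0)
Line 2: ['early', 'end', 'ant'] (min_width=13, slack=3)
Line 3: ['from', 'orange', 'moon'] (min_width=16, slack=0)
Line 4: ['machine', 'bus', 'box'] (min_width=15, slack=1)
Line 5: ['sound', 'evening'] (min_width=13, slack=3)
Line 6: ['heart', 'you', 'tree'] (min_width=14, slack=2)
Line 7: ['violin'] (min_width=6, slack=10)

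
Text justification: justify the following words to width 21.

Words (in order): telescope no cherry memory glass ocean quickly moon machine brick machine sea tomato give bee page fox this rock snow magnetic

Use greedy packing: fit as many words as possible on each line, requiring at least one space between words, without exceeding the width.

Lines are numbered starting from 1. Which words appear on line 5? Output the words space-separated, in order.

Line 1: ['telescope', 'no', 'cherry'] (min_width=19, slack=2)
Line 2: ['memory', 'glass', 'ocean'] (min_width=18, slack=3)
Line 3: ['quickly', 'moon', 'machine'] (min_width=20, slack=1)
Line 4: ['brick', 'machine', 'sea'] (min_width=17, slack=4)
Line 5: ['tomato', 'give', 'bee', 'page'] (min_width=20, slack=1)
Line 6: ['fox', 'this', 'rock', 'snow'] (min_width=18, slack=3)
Line 7: ['magnetic'] (min_width=8, slack=13)

Answer: tomato give bee page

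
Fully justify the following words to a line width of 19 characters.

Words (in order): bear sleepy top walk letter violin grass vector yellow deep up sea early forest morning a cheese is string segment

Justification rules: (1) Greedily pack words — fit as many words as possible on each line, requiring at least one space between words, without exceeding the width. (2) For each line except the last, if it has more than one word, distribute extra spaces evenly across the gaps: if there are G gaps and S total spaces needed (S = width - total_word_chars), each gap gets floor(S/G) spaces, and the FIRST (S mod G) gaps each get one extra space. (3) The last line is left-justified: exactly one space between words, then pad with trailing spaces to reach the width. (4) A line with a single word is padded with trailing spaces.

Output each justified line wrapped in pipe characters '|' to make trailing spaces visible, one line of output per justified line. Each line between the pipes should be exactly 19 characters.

Answer: |bear   sleepy   top|
|walk  letter violin|
|grass vector yellow|
|deep  up  sea early|
|forest   morning  a|
|cheese   is  string|
|segment            |

Derivation:
Line 1: ['bear', 'sleepy', 'top'] (min_width=15, slack=4)
Line 2: ['walk', 'letter', 'violin'] (min_width=18, slack=1)
Line 3: ['grass', 'vector', 'yellow'] (min_width=19, slack=0)
Line 4: ['deep', 'up', 'sea', 'early'] (min_width=17, slack=2)
Line 5: ['forest', 'morning', 'a'] (min_width=16, slack=3)
Line 6: ['cheese', 'is', 'string'] (min_width=16, slack=3)
Line 7: ['segment'] (min_width=7, slack=12)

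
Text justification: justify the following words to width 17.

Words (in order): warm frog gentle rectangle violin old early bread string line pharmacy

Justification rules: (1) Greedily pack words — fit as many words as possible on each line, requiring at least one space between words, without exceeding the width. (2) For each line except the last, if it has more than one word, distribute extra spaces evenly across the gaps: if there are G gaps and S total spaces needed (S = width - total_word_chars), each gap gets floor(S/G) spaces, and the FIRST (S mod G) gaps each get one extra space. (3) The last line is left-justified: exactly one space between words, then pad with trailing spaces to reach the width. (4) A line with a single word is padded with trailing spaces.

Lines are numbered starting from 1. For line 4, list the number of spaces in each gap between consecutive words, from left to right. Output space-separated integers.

Answer: 7

Derivation:
Line 1: ['warm', 'frog', 'gentle'] (min_width=16, slack=1)
Line 2: ['rectangle', 'violin'] (min_width=16, slack=1)
Line 3: ['old', 'early', 'bread'] (min_width=15, slack=2)
Line 4: ['string', 'line'] (min_width=11, slack=6)
Line 5: ['pharmacy'] (min_width=8, slack=9)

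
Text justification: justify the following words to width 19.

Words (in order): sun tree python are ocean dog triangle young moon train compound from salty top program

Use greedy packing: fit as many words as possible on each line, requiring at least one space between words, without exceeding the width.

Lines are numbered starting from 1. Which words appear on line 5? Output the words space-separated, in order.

Line 1: ['sun', 'tree', 'python', 'are'] (min_width=19, slack=0)
Line 2: ['ocean', 'dog', 'triangle'] (min_width=18, slack=1)
Line 3: ['young', 'moon', 'train'] (min_width=16, slack=3)
Line 4: ['compound', 'from', 'salty'] (min_width=19, slack=0)
Line 5: ['top', 'program'] (min_width=11, slack=8)

Answer: top program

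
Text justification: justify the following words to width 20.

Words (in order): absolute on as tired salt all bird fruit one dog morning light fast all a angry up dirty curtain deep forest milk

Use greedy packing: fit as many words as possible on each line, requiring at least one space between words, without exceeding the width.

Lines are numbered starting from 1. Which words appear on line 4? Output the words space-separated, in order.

Answer: light fast all a

Derivation:
Line 1: ['absolute', 'on', 'as', 'tired'] (min_width=20, slack=0)
Line 2: ['salt', 'all', 'bird', 'fruit'] (min_width=19, slack=1)
Line 3: ['one', 'dog', 'morning'] (min_width=15, slack=5)
Line 4: ['light', 'fast', 'all', 'a'] (min_width=16, slack=4)
Line 5: ['angry', 'up', 'dirty'] (min_width=14, slack=6)
Line 6: ['curtain', 'deep', 'forest'] (min_width=19, slack=1)
Line 7: ['milk'] (min_width=4, slack=16)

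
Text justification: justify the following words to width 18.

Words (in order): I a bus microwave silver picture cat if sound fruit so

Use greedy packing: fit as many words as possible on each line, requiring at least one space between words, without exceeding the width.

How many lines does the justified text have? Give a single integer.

Answer: 3

Derivation:
Line 1: ['I', 'a', 'bus', 'microwave'] (min_width=17, slack=1)
Line 2: ['silver', 'picture', 'cat'] (min_width=18, slack=0)
Line 3: ['if', 'sound', 'fruit', 'so'] (min_width=17, slack=1)
Total lines: 3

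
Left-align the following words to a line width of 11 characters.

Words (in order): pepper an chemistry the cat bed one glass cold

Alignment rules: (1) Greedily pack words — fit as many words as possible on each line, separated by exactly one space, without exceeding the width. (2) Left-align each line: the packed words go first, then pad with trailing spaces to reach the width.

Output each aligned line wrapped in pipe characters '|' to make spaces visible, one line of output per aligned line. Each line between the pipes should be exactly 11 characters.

Answer: |pepper an  |
|chemistry  |
|the cat bed|
|one glass  |
|cold       |

Derivation:
Line 1: ['pepper', 'an'] (min_width=9, slack=2)
Line 2: ['chemistry'] (min_width=9, slack=2)
Line 3: ['the', 'cat', 'bed'] (min_width=11, slack=0)
Line 4: ['one', 'glass'] (min_width=9, slack=2)
Line 5: ['cold'] (min_width=4, slack=7)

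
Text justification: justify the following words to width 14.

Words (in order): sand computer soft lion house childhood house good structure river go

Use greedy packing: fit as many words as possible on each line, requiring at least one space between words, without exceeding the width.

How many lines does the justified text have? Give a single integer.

Answer: 7

Derivation:
Line 1: ['sand', 'computer'] (min_width=13, slack=1)
Line 2: ['soft', 'lion'] (min_width=9, slack=5)
Line 3: ['house'] (min_width=5, slack=9)
Line 4: ['childhood'] (min_width=9, slack=5)
Line 5: ['house', 'good'] (min_width=10, slack=4)
Line 6: ['structure'] (min_width=9, slack=5)
Line 7: ['river', 'go'] (min_width=8, slack=6)
Total lines: 7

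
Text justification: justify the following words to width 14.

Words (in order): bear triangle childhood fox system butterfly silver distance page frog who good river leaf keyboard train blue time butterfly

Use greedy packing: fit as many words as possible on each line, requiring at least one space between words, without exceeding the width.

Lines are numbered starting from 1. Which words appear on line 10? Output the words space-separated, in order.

Line 1: ['bear', 'triangle'] (min_width=13, slack=1)
Line 2: ['childhood', 'fox'] (min_width=13, slack=1)
Line 3: ['system'] (min_width=6, slack=8)
Line 4: ['butterfly'] (min_width=9, slack=5)
Line 5: ['silver'] (min_width=6, slack=8)
Line 6: ['distance', 'page'] (min_width=13, slack=1)
Line 7: ['frog', 'who', 'good'] (min_width=13, slack=1)
Line 8: ['river', 'leaf'] (min_width=10, slack=4)
Line 9: ['keyboard', 'train'] (min_width=14, slack=0)
Line 10: ['blue', 'time'] (min_width=9, slack=5)
Line 11: ['butterfly'] (min_width=9, slack=5)

Answer: blue time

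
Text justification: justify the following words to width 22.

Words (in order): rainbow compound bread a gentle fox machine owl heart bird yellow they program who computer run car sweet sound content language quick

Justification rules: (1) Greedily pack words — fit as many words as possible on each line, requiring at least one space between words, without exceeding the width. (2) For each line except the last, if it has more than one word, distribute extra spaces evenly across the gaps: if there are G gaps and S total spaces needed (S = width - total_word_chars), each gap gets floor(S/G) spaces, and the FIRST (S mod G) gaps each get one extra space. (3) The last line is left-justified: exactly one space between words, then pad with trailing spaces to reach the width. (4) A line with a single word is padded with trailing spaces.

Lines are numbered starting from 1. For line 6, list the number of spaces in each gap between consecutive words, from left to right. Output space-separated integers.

Line 1: ['rainbow', 'compound', 'bread'] (min_width=22, slack=0)
Line 2: ['a', 'gentle', 'fox', 'machine'] (min_width=20, slack=2)
Line 3: ['owl', 'heart', 'bird', 'yellow'] (min_width=21, slack=1)
Line 4: ['they', 'program', 'who'] (min_width=16, slack=6)
Line 5: ['computer', 'run', 'car', 'sweet'] (min_width=22, slack=0)
Line 6: ['sound', 'content', 'language'] (min_width=22, slack=0)
Line 7: ['quick'] (min_width=5, slack=17)

Answer: 1 1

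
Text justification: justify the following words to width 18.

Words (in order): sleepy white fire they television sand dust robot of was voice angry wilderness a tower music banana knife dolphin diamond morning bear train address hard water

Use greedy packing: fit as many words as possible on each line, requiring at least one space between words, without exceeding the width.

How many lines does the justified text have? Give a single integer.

Answer: 9

Derivation:
Line 1: ['sleepy', 'white', 'fire'] (min_width=17, slack=1)
Line 2: ['they', 'television'] (min_width=15, slack=3)
Line 3: ['sand', 'dust', 'robot', 'of'] (min_width=18, slack=0)
Line 4: ['was', 'voice', 'angry'] (min_width=15, slack=3)
Line 5: ['wilderness', 'a', 'tower'] (min_width=18, slack=0)
Line 6: ['music', 'banana', 'knife'] (min_width=18, slack=0)
Line 7: ['dolphin', 'diamond'] (min_width=15, slack=3)
Line 8: ['morning', 'bear', 'train'] (min_width=18, slack=0)
Line 9: ['address', 'hard', 'water'] (min_width=18, slack=0)
Total lines: 9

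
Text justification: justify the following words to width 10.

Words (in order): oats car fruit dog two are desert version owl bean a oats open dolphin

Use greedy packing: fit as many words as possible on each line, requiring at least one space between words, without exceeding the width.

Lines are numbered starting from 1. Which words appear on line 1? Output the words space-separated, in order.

Answer: oats car

Derivation:
Line 1: ['oats', 'car'] (min_width=8, slack=2)
Line 2: ['fruit', 'dog'] (min_width=9, slack=1)
Line 3: ['two', 'are'] (min_width=7, slack=3)
Line 4: ['desert'] (min_width=6, slack=4)
Line 5: ['version'] (min_width=7, slack=3)
Line 6: ['owl', 'bean', 'a'] (min_width=10, slack=0)
Line 7: ['oats', 'open'] (min_width=9, slack=1)
Line 8: ['dolphin'] (min_width=7, slack=3)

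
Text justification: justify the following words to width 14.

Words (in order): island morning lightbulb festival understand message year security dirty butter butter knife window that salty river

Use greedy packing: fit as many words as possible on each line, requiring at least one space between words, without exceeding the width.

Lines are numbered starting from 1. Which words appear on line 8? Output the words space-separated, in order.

Line 1: ['island', 'morning'] (min_width=14, slack=0)
Line 2: ['lightbulb'] (min_width=9, slack=5)
Line 3: ['festival'] (min_width=8, slack=6)
Line 4: ['understand'] (min_width=10, slack=4)
Line 5: ['message', 'year'] (min_width=12, slack=2)
Line 6: ['security', 'dirty'] (min_width=14, slack=0)
Line 7: ['butter', 'butter'] (min_width=13, slack=1)
Line 8: ['knife', 'window'] (min_width=12, slack=2)
Line 9: ['that', 'salty'] (min_width=10, slack=4)
Line 10: ['river'] (min_width=5, slack=9)

Answer: knife window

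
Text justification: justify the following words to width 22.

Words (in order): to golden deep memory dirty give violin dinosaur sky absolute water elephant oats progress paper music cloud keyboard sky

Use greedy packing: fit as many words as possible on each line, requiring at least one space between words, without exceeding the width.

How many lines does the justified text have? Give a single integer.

Answer: 6

Derivation:
Line 1: ['to', 'golden', 'deep', 'memory'] (min_width=21, slack=1)
Line 2: ['dirty', 'give', 'violin'] (min_width=17, slack=5)
Line 3: ['dinosaur', 'sky', 'absolute'] (min_width=21, slack=1)
Line 4: ['water', 'elephant', 'oats'] (min_width=19, slack=3)
Line 5: ['progress', 'paper', 'music'] (min_width=20, slack=2)
Line 6: ['cloud', 'keyboard', 'sky'] (min_width=18, slack=4)
Total lines: 6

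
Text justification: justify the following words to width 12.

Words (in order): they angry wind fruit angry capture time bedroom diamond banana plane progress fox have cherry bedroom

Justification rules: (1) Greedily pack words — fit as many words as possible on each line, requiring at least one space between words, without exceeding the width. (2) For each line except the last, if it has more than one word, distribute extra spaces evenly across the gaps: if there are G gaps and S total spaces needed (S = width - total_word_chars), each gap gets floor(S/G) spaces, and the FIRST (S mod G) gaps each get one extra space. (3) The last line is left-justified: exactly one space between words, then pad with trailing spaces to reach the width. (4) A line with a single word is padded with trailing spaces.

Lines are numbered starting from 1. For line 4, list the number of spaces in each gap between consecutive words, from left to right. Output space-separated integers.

Answer: 1

Derivation:
Line 1: ['they', 'angry'] (min_width=10, slack=2)
Line 2: ['wind', 'fruit'] (min_width=10, slack=2)
Line 3: ['angry'] (min_width=5, slack=7)
Line 4: ['capture', 'time'] (min_width=12, slack=0)
Line 5: ['bedroom'] (min_width=7, slack=5)
Line 6: ['diamond'] (min_width=7, slack=5)
Line 7: ['banana', 'plane'] (min_width=12, slack=0)
Line 8: ['progress', 'fox'] (min_width=12, slack=0)
Line 9: ['have', 'cherry'] (min_width=11, slack=1)
Line 10: ['bedroom'] (min_width=7, slack=5)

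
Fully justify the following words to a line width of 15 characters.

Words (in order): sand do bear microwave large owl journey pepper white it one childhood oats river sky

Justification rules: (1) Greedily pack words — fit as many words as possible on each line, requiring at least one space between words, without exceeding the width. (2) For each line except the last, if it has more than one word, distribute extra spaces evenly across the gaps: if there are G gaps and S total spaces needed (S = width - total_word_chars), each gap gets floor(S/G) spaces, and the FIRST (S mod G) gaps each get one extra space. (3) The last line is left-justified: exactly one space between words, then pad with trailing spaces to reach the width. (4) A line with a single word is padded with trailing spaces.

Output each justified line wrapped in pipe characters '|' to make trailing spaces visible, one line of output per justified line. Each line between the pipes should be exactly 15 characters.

Answer: |sand   do  bear|
|microwave large|
|owl     journey|
|pepper white it|
|one   childhood|
|oats river sky |

Derivation:
Line 1: ['sand', 'do', 'bear'] (min_width=12, slack=3)
Line 2: ['microwave', 'large'] (min_width=15, slack=0)
Line 3: ['owl', 'journey'] (min_width=11, slack=4)
Line 4: ['pepper', 'white', 'it'] (min_width=15, slack=0)
Line 5: ['one', 'childhood'] (min_width=13, slack=2)
Line 6: ['oats', 'river', 'sky'] (min_width=14, slack=1)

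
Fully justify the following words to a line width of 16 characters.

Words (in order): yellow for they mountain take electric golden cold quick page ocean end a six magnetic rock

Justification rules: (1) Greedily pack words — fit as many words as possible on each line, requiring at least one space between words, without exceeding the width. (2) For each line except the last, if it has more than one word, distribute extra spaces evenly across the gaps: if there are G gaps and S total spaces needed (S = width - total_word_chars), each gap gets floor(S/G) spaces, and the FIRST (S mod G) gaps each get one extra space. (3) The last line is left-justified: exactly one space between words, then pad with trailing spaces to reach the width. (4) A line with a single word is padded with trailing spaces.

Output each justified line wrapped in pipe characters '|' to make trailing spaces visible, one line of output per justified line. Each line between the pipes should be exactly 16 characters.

Line 1: ['yellow', 'for', 'they'] (min_width=15, slack=1)
Line 2: ['mountain', 'take'] (min_width=13, slack=3)
Line 3: ['electric', 'golden'] (min_width=15, slack=1)
Line 4: ['cold', 'quick', 'page'] (min_width=15, slack=1)
Line 5: ['ocean', 'end', 'a', 'six'] (min_width=15, slack=1)
Line 6: ['magnetic', 'rock'] (min_width=13, slack=3)

Answer: |yellow  for they|
|mountain    take|
|electric  golden|
|cold  quick page|
|ocean  end a six|
|magnetic rock   |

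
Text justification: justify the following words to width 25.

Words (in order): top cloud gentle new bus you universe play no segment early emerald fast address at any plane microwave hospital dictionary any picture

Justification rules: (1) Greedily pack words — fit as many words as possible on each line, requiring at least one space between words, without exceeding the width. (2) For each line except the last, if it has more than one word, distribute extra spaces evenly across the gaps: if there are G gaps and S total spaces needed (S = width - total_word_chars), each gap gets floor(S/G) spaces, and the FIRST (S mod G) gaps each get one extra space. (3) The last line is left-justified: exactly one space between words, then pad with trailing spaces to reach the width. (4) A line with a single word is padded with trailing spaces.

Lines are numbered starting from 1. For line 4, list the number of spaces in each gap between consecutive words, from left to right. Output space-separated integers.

Line 1: ['top', 'cloud', 'gentle', 'new', 'bus'] (min_width=24, slack=1)
Line 2: ['you', 'universe', 'play', 'no'] (min_width=20, slack=5)
Line 3: ['segment', 'early', 'emerald'] (min_width=21, slack=4)
Line 4: ['fast', 'address', 'at', 'any', 'plane'] (min_width=25, slack=0)
Line 5: ['microwave', 'hospital'] (min_width=18, slack=7)
Line 6: ['dictionary', 'any', 'picture'] (min_width=22, slack=3)

Answer: 1 1 1 1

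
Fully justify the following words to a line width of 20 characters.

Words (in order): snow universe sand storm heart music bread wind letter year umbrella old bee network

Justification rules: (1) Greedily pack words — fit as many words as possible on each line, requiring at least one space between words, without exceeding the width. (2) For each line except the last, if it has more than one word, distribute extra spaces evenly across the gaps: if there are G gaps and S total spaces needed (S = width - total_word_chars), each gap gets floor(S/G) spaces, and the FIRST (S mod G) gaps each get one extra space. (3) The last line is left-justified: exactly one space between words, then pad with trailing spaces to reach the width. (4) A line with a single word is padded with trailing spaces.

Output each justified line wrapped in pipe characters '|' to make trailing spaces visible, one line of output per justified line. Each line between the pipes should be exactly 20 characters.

Line 1: ['snow', 'universe', 'sand'] (min_width=18, slack=2)
Line 2: ['storm', 'heart', 'music'] (min_width=17, slack=3)
Line 3: ['bread', 'wind', 'letter'] (min_width=17, slack=3)
Line 4: ['year', 'umbrella', 'old'] (min_width=17, slack=3)
Line 5: ['bee', 'network'] (min_width=11, slack=9)

Answer: |snow  universe  sand|
|storm   heart  music|
|bread   wind  letter|
|year   umbrella  old|
|bee network         |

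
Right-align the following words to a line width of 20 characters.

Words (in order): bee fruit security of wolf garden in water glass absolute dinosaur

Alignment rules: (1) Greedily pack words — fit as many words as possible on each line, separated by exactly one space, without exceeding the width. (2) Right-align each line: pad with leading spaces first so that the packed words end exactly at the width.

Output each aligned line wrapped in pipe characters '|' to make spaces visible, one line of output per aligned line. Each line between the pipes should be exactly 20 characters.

Answer: |  bee fruit security|
|   of wolf garden in|
|water glass absolute|
|            dinosaur|

Derivation:
Line 1: ['bee', 'fruit', 'security'] (min_width=18, slack=2)
Line 2: ['of', 'wolf', 'garden', 'in'] (min_width=17, slack=3)
Line 3: ['water', 'glass', 'absolute'] (min_width=20, slack=0)
Line 4: ['dinosaur'] (min_width=8, slack=12)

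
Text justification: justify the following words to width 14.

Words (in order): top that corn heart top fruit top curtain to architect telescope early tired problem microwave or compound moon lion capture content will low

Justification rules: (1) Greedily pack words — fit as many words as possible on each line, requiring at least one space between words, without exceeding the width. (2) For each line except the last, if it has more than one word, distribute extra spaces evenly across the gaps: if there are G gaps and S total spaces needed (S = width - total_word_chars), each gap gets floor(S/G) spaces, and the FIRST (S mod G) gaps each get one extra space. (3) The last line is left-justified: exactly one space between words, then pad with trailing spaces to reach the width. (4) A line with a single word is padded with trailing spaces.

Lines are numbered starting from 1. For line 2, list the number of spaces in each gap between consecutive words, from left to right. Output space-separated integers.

Answer: 6

Derivation:
Line 1: ['top', 'that', 'corn'] (min_width=13, slack=1)
Line 2: ['heart', 'top'] (min_width=9, slack=5)
Line 3: ['fruit', 'top'] (min_width=9, slack=5)
Line 4: ['curtain', 'to'] (min_width=10, slack=4)
Line 5: ['architect'] (min_width=9, slack=5)
Line 6: ['telescope'] (min_width=9, slack=5)
Line 7: ['early', 'tired'] (min_width=11, slack=3)
Line 8: ['problem'] (min_width=7, slack=7)
Line 9: ['microwave', 'or'] (min_width=12, slack=2)
Line 10: ['compound', 'moon'] (min_width=13, slack=1)
Line 11: ['lion', 'capture'] (min_width=12, slack=2)
Line 12: ['content', 'will'] (min_width=12, slack=2)
Line 13: ['low'] (min_width=3, slack=11)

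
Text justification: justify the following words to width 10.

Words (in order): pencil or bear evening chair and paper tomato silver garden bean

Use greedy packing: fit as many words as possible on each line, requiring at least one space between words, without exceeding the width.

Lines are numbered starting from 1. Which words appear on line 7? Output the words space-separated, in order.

Answer: silver

Derivation:
Line 1: ['pencil', 'or'] (min_width=9, slack=1)
Line 2: ['bear'] (min_width=4, slack=6)
Line 3: ['evening'] (min_width=7, slack=3)
Line 4: ['chair', 'and'] (min_width=9, slack=1)
Line 5: ['paper'] (min_width=5, slack=5)
Line 6: ['tomato'] (min_width=6, slack=4)
Line 7: ['silver'] (min_width=6, slack=4)
Line 8: ['garden'] (min_width=6, slack=4)
Line 9: ['bean'] (min_width=4, slack=6)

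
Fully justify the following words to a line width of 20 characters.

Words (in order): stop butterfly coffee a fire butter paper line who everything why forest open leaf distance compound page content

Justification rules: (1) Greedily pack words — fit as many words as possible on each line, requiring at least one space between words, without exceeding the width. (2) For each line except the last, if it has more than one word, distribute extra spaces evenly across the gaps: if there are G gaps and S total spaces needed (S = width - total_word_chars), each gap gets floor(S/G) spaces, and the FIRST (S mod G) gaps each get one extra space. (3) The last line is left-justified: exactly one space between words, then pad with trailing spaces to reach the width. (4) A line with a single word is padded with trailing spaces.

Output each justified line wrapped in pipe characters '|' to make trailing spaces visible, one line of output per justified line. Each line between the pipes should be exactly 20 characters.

Line 1: ['stop', 'butterfly'] (min_width=14, slack=6)
Line 2: ['coffee', 'a', 'fire', 'butter'] (min_width=20, slack=0)
Line 3: ['paper', 'line', 'who'] (min_width=14, slack=6)
Line 4: ['everything', 'why'] (min_width=14, slack=6)
Line 5: ['forest', 'open', 'leaf'] (min_width=16, slack=4)
Line 6: ['distance', 'compound'] (min_width=17, slack=3)
Line 7: ['page', 'content'] (min_width=12, slack=8)

Answer: |stop       butterfly|
|coffee a fire butter|
|paper    line    who|
|everything       why|
|forest   open   leaf|
|distance    compound|
|page content        |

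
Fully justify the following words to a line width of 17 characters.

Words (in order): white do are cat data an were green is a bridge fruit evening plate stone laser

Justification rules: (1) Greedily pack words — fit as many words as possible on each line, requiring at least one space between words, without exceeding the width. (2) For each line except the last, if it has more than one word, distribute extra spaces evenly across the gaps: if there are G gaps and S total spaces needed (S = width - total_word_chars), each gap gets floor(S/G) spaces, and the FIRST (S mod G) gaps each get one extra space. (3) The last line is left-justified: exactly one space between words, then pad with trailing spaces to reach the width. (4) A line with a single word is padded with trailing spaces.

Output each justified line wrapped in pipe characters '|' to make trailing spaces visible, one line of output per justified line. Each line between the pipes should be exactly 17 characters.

Answer: |white  do are cat|
|data    an   were|
|green is a bridge|
|fruit     evening|
|plate stone laser|

Derivation:
Line 1: ['white', 'do', 'are', 'cat'] (min_width=16, slack=1)
Line 2: ['data', 'an', 'were'] (min_width=12, slack=5)
Line 3: ['green', 'is', 'a', 'bridge'] (min_width=17, slack=0)
Line 4: ['fruit', 'evening'] (min_width=13, slack=4)
Line 5: ['plate', 'stone', 'laser'] (min_width=17, slack=0)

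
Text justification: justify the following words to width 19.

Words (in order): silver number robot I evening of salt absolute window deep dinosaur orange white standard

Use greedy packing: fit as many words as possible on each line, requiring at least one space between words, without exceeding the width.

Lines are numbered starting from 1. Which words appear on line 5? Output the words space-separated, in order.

Answer: orange white

Derivation:
Line 1: ['silver', 'number', 'robot'] (min_width=19, slack=0)
Line 2: ['I', 'evening', 'of', 'salt'] (min_width=17, slack=2)
Line 3: ['absolute', 'window'] (min_width=15, slack=4)
Line 4: ['deep', 'dinosaur'] (min_width=13, slack=6)
Line 5: ['orange', 'white'] (min_width=12, slack=7)
Line 6: ['standard'] (min_width=8, slack=11)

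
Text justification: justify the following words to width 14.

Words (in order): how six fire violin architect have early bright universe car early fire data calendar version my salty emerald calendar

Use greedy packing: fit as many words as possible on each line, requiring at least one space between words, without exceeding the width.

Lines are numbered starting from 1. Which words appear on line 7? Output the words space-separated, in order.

Line 1: ['how', 'six', 'fire'] (min_width=12, slack=2)
Line 2: ['violin'] (min_width=6, slack=8)
Line 3: ['architect', 'have'] (min_width=14, slack=0)
Line 4: ['early', 'bright'] (min_width=12, slack=2)
Line 5: ['universe', 'car'] (min_width=12, slack=2)
Line 6: ['early', 'fire'] (min_width=10, slack=4)
Line 7: ['data', 'calendar'] (min_width=13, slack=1)
Line 8: ['version', 'my'] (min_width=10, slack=4)
Line 9: ['salty', 'emerald'] (min_width=13, slack=1)
Line 10: ['calendar'] (min_width=8, slack=6)

Answer: data calendar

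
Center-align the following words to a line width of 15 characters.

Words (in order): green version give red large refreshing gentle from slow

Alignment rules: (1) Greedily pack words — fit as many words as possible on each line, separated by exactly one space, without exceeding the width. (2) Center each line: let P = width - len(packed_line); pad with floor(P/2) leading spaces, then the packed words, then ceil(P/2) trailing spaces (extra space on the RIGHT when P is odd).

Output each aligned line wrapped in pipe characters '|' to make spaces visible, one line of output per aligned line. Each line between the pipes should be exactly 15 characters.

Answer: | green version |
|give red large |
|  refreshing   |
|  gentle from  |
|     slow      |

Derivation:
Line 1: ['green', 'version'] (min_width=13, slack=2)
Line 2: ['give', 'red', 'large'] (min_width=14, slack=1)
Line 3: ['refreshing'] (min_width=10, slack=5)
Line 4: ['gentle', 'from'] (min_width=11, slack=4)
Line 5: ['slow'] (min_width=4, slack=11)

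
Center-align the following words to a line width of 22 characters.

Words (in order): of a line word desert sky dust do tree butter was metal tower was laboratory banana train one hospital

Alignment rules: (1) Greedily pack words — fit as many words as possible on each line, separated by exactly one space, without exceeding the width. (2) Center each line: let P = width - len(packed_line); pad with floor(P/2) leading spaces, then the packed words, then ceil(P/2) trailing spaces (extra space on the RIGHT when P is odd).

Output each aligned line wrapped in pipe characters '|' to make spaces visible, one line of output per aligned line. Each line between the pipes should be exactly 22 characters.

Line 1: ['of', 'a', 'line', 'word', 'desert'] (min_width=21, slack=1)
Line 2: ['sky', 'dust', 'do', 'tree'] (min_width=16, slack=6)
Line 3: ['butter', 'was', 'metal', 'tower'] (min_width=22, slack=0)
Line 4: ['was', 'laboratory', 'banana'] (min_width=21, slack=1)
Line 5: ['train', 'one', 'hospital'] (min_width=18, slack=4)

Answer: |of a line word desert |
|   sky dust do tree   |
|butter was metal tower|
|was laboratory banana |
|  train one hospital  |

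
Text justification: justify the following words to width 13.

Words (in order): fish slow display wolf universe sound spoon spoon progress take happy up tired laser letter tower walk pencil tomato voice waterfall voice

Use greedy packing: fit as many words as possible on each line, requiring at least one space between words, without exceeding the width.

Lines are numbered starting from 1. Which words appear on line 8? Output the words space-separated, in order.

Answer: tired laser

Derivation:
Line 1: ['fish', 'slow'] (min_width=9, slack=4)
Line 2: ['display', 'wolf'] (min_width=12, slack=1)
Line 3: ['universe'] (min_width=8, slack=5)
Line 4: ['sound', 'spoon'] (min_width=11, slack=2)
Line 5: ['spoon'] (min_width=5, slack=8)
Line 6: ['progress', 'take'] (min_width=13, slack=0)
Line 7: ['happy', 'up'] (min_width=8, slack=5)
Line 8: ['tired', 'laser'] (min_width=11, slack=2)
Line 9: ['letter', 'tower'] (min_width=12, slack=1)
Line 10: ['walk', 'pencil'] (min_width=11, slack=2)
Line 11: ['tomato', 'voice'] (min_width=12, slack=1)
Line 12: ['waterfall'] (min_width=9, slack=4)
Line 13: ['voice'] (min_width=5, slack=8)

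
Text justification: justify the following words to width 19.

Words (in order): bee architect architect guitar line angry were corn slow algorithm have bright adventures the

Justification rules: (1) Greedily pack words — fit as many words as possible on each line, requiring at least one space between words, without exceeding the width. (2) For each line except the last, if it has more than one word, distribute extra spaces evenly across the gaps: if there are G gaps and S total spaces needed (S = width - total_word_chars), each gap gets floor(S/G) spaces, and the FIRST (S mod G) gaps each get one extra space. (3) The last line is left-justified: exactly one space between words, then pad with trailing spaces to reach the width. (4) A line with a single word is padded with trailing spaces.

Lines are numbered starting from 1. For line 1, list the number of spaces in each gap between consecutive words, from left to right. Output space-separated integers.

Line 1: ['bee', 'architect'] (min_width=13, slack=6)
Line 2: ['architect', 'guitar'] (min_width=16, slack=3)
Line 3: ['line', 'angry', 'were'] (min_width=15, slack=4)
Line 4: ['corn', 'slow', 'algorithm'] (min_width=19, slack=0)
Line 5: ['have', 'bright'] (min_width=11, slack=8)
Line 6: ['adventures', 'the'] (min_width=14, slack=5)

Answer: 7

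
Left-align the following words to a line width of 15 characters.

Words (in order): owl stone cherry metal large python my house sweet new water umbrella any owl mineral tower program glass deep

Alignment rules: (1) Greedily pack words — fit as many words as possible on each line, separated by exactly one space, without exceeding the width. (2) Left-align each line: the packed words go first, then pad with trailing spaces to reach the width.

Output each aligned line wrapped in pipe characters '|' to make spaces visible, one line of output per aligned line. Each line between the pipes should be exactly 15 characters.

Answer: |owl stone      |
|cherry metal   |
|large python my|
|house sweet new|
|water umbrella |
|any owl mineral|
|tower program  |
|glass deep     |

Derivation:
Line 1: ['owl', 'stone'] (min_width=9, slack=6)
Line 2: ['cherry', 'metal'] (min_width=12, slack=3)
Line 3: ['large', 'python', 'my'] (min_width=15, slack=0)
Line 4: ['house', 'sweet', 'new'] (min_width=15, slack=0)
Line 5: ['water', 'umbrella'] (min_width=14, slack=1)
Line 6: ['any', 'owl', 'mineral'] (min_width=15, slack=0)
Line 7: ['tower', 'program'] (min_width=13, slack=2)
Line 8: ['glass', 'deep'] (min_width=10, slack=5)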